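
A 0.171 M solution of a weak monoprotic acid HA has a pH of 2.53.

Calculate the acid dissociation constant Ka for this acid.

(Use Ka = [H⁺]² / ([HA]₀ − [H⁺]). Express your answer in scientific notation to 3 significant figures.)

[H⁺] = 10^(−pH) = 10^(−2.53) = 2.951e-03 M. For HA ⇌ H⁺ + A⁻, Ka = [H⁺][A⁻]/[HA] = [H⁺]² / ([HA]₀ − [H⁺]) = (2.951e-03)² / (0.171 − 2.951e-03) = 5.18e-05.

K_a = 5.18e-05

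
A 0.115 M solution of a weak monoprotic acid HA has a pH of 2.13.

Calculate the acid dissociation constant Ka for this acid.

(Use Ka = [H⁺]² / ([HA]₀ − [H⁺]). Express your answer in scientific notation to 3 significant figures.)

[H⁺] = 10^(−pH) = 10^(−2.13) = 7.413e-03 M. For HA ⇌ H⁺ + A⁻, Ka = [H⁺][A⁻]/[HA] = [H⁺]² / ([HA]₀ − [H⁺]) = (7.413e-03)² / (0.115 − 7.413e-03) = 5.11e-04.

K_a = 5.11e-04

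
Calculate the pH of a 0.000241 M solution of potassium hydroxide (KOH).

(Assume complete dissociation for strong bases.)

[OH⁻] = 0.000241 M for strong base. pOH = -log[OH⁻] = 3.62, pH = 14 - pOH

pH = 10.38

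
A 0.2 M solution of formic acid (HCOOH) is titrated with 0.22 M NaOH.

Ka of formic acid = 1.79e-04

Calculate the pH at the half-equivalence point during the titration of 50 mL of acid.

At half-equivalence [HA] = [A⁻], so Henderson-Hasselbalch gives pH = pKa = -log(1.79e-04) = 3.75.

pH = pKa = 3.75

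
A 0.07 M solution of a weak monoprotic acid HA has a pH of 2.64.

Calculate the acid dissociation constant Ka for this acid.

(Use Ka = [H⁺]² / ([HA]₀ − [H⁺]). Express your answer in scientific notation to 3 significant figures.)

[H⁺] = 10^(−pH) = 10^(−2.64) = 2.291e-03 M. For HA ⇌ H⁺ + A⁻, Ka = [H⁺][A⁻]/[HA] = [H⁺]² / ([HA]₀ − [H⁺]) = (2.291e-03)² / (0.07 − 2.291e-03) = 7.75e-05.

K_a = 7.75e-05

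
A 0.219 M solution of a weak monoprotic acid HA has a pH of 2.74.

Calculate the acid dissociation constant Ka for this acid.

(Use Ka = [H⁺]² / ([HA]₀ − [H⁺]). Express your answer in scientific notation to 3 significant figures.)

[H⁺] = 10^(−pH) = 10^(−2.74) = 1.820e-03 M. For HA ⇌ H⁺ + A⁻, Ka = [H⁺][A⁻]/[HA] = [H⁺]² / ([HA]₀ − [H⁺]) = (1.820e-03)² / (0.219 − 1.820e-03) = 1.52e-05.

K_a = 1.52e-05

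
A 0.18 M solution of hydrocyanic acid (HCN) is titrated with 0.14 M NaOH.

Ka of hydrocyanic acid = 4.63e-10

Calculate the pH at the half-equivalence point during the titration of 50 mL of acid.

At half-equivalence [HA] = [A⁻], so Henderson-Hasselbalch gives pH = pKa = -log(4.63e-10) = 9.33.

pH = pKa = 9.33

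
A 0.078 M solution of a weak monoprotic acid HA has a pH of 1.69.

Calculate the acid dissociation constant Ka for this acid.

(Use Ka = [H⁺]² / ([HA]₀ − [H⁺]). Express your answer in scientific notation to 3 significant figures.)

[H⁺] = 10^(−pH) = 10^(−1.69) = 2.042e-02 M. For HA ⇌ H⁺ + A⁻, Ka = [H⁺][A⁻]/[HA] = [H⁺]² / ([HA]₀ − [H⁺]) = (2.042e-02)² / (0.078 − 2.042e-02) = 7.24e-03.

K_a = 7.24e-03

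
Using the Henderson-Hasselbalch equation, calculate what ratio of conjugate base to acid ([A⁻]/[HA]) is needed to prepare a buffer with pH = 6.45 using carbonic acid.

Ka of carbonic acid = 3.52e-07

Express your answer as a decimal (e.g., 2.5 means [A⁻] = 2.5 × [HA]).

pKa = -log(3.52e-07) = 6.4535. pH = pKa + log([A⁻]/[HA]), so log([A⁻]/[HA]) = pH − pKa = 6.45 − 6.4535 = -0.0035. [A⁻]/[HA] = 10^(-0.0035) = 0.992

[A⁻]/[HA] = 0.992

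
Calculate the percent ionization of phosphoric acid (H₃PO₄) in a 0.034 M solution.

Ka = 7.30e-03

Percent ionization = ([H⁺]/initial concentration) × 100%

Using Ka equilibrium: x² + Ka×x - Ka×C = 0. Solving: [H⁺] = 1.2522e-02. Percent = (1.2522e-02/0.034) × 100

Percent ionization = 36.8%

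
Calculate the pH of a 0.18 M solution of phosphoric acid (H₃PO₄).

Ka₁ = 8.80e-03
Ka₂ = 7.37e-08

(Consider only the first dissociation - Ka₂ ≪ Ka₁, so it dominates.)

First dissociation dominates. From Ka₁ = [H⁺][HA⁻]/[H₂A], x² + Ka₁·x − Ka₁·C = 0 with C = 0.18 M and Ka₁ = 8.80e-03. Solving: [H⁺] = (−Ka₁ + √(Ka₁² + 4·Ka₁·C)) / 2 = 3.5642e-02 M. pH = -log(3.5642e-02) = 1.45.

pH = 1.45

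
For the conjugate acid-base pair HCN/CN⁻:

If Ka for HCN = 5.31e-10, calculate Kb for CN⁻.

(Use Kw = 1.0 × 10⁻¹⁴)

For a conjugate pair Ka × Kb = Kw, so Kb = Kw/Ka = 1.0 × 10⁻¹⁴ / 5.31e-10 = 1.88e-05.

K_b = 1.88e-05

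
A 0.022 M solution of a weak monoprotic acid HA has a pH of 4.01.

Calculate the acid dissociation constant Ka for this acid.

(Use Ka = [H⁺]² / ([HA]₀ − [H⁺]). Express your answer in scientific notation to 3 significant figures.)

[H⁺] = 10^(−pH) = 10^(−4.01) = 9.772e-05 M. For HA ⇌ H⁺ + A⁻, Ka = [H⁺][A⁻]/[HA] = [H⁺]² / ([HA]₀ − [H⁺]) = (9.772e-05)² / (0.022 − 9.772e-05) = 4.36e-07.

K_a = 4.36e-07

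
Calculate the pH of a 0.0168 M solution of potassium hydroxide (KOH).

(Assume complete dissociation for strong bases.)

[OH⁻] = 0.0168 M for strong base. pOH = -log[OH⁻] = 1.77, pH = 14 - pOH

pH = 12.23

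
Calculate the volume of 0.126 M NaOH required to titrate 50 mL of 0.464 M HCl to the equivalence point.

At equivalence: moles acid = moles base. moles HCl = 0.464 × 50/1000 = 0.0232 mol. V_base = moles / 0.126 × 1000 = 184.1 mL.

V_{base} = 184.1 mL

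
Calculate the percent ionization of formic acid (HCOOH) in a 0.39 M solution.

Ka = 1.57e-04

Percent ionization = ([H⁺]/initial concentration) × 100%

Using Ka equilibrium: x² + Ka×x - Ka×C = 0. Solving: [H⁺] = 7.7469e-03. Percent = (7.7469e-03/0.39) × 100

Percent ionization = 1.99%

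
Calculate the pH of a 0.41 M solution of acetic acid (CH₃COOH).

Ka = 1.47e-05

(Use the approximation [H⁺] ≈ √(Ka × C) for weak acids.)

[H⁺] = √(Ka × C) = √(1.47e-05 × 0.41) = 2.4550e-03. pH = -log(2.4550e-03)

pH = 2.61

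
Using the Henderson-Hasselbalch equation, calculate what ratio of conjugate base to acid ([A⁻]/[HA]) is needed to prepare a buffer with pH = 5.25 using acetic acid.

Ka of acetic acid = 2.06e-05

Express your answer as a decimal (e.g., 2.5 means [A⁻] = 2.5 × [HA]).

pKa = -log(2.06e-05) = 4.6861. pH = pKa + log([A⁻]/[HA]), so log([A⁻]/[HA]) = pH − pKa = 5.25 − 4.6861 = 0.5639. [A⁻]/[HA] = 10^(0.5639) = 3.66

[A⁻]/[HA] = 3.66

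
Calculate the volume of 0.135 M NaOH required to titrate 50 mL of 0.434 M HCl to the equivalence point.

At equivalence: moles acid = moles base. moles HCl = 0.434 × 50/1000 = 0.0217 mol. V_base = moles / 0.135 × 1000 = 160.7 mL.

V_{base} = 160.7 mL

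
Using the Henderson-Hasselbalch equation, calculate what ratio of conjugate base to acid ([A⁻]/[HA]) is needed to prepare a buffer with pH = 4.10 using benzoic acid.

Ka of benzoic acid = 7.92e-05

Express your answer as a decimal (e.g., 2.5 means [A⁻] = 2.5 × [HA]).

pKa = -log(7.92e-05) = 4.1013. pH = pKa + log([A⁻]/[HA]), so log([A⁻]/[HA]) = pH − pKa = 4.10 − 4.1013 = -0.0013. [A⁻]/[HA] = 10^(-0.0013) = 0.997

[A⁻]/[HA] = 0.997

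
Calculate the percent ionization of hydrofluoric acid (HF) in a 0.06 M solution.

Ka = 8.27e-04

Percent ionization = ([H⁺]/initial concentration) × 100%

Using Ka equilibrium: x² + Ka×x - Ka×C = 0. Solving: [H⁺] = 6.6428e-03. Percent = (6.6428e-03/0.06) × 100

Percent ionization = 11.1%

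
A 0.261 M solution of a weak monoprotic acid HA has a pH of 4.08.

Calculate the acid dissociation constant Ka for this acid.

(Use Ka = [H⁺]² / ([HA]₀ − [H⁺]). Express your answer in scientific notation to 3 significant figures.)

[H⁺] = 10^(−pH) = 10^(−4.08) = 8.318e-05 M. For HA ⇌ H⁺ + A⁻, Ka = [H⁺][A⁻]/[HA] = [H⁺]² / ([HA]₀ − [H⁺]) = (8.318e-05)² / (0.261 − 8.318e-05) = 2.65e-08.

K_a = 2.65e-08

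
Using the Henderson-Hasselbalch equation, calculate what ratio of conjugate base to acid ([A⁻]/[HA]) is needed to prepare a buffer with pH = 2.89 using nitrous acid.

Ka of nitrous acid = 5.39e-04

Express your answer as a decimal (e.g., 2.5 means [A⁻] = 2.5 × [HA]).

pKa = -log(5.39e-04) = 3.2684. pH = pKa + log([A⁻]/[HA]), so log([A⁻]/[HA]) = pH − pKa = 2.89 − 3.2684 = -0.3784. [A⁻]/[HA] = 10^(-0.3784) = 0.418

[A⁻]/[HA] = 0.418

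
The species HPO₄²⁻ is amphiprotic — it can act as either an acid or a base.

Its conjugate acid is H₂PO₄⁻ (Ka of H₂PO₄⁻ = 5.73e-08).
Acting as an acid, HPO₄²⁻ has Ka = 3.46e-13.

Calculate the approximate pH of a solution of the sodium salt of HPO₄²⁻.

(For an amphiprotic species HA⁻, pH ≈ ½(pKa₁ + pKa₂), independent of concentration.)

pKa₁ = -log(5.73e-08) = 7.24; pKa₂ = -log(3.46e-13) = 12.46. For an amphiprotic species, pH ≈ ½(pKa₁ + pKa₂) = ½(7.24 + 12.46) = 9.85.

pH = 9.85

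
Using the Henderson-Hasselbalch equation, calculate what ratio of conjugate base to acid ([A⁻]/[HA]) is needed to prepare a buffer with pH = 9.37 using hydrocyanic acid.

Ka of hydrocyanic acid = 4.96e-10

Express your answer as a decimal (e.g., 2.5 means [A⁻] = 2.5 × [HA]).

pKa = -log(4.96e-10) = 9.3045. pH = pKa + log([A⁻]/[HA]), so log([A⁻]/[HA]) = pH − pKa = 9.37 − 9.3045 = 0.0655. [A⁻]/[HA] = 10^(0.0655) = 1.16

[A⁻]/[HA] = 1.16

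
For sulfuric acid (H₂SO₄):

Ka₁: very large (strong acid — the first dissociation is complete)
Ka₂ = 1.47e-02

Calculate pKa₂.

pKa₂ = -log(Ka₂) = -log(1.47e-02) = 1.83.

pK_{a2} = 1.83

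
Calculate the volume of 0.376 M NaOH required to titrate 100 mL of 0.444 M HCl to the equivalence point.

At equivalence: moles acid = moles base. moles HCl = 0.444 × 100/1000 = 0.0444 mol. V_base = moles / 0.376 × 1000 = 118.1 mL.

V_{base} = 118.1 mL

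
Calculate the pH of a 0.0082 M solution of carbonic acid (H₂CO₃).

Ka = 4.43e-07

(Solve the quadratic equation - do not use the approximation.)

x² + Ka×x - Ka×C = 0. Using quadratic formula: [H⁺] = 6.0050e-05

pH = 4.22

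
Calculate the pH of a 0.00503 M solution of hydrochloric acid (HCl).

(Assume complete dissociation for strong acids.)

[H⁺] = 0.00503 M for strong acid. pH = -log[H⁺] = -log(0.00503)

pH = 2.30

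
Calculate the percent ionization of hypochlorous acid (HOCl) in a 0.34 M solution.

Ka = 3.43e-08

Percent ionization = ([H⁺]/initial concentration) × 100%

Using Ka equilibrium: x² + Ka×x - Ka×C = 0. Solving: [H⁺] = 1.0797e-04. Percent = (1.0797e-04/0.34) × 100

Percent ionization = 0.0318%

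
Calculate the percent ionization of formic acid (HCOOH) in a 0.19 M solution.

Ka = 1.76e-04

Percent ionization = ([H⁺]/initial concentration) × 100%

Using Ka equilibrium: x² + Ka×x - Ka×C = 0. Solving: [H⁺] = 5.6954e-03. Percent = (5.6954e-03/0.19) × 100

Percent ionization = 3%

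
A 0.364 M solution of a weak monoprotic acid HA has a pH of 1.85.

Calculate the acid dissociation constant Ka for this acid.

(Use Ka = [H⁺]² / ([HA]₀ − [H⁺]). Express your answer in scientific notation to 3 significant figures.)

[H⁺] = 10^(−pH) = 10^(−1.85) = 1.413e-02 M. For HA ⇌ H⁺ + A⁻, Ka = [H⁺][A⁻]/[HA] = [H⁺]² / ([HA]₀ − [H⁺]) = (1.413e-02)² / (0.364 − 1.413e-02) = 5.70e-04.

K_a = 5.70e-04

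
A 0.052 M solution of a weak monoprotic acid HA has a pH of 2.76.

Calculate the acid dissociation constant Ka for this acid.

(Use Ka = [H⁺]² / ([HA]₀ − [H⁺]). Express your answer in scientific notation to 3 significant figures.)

[H⁺] = 10^(−pH) = 10^(−2.76) = 1.738e-03 M. For HA ⇌ H⁺ + A⁻, Ka = [H⁺][A⁻]/[HA] = [H⁺]² / ([HA]₀ − [H⁺]) = (1.738e-03)² / (0.052 − 1.738e-03) = 6.01e-05.

K_a = 6.01e-05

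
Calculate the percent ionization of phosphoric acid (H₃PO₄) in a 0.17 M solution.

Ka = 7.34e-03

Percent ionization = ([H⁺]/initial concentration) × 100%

Using Ka equilibrium: x² + Ka×x - Ka×C = 0. Solving: [H⁺] = 3.1844e-02. Percent = (3.1844e-02/0.17) × 100

Percent ionization = 18.7%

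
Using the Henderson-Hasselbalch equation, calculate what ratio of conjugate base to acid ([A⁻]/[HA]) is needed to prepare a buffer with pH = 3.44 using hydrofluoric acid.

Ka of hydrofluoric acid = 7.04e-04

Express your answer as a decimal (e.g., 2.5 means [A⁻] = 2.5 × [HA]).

pKa = -log(7.04e-04) = 3.1524. pH = pKa + log([A⁻]/[HA]), so log([A⁻]/[HA]) = pH − pKa = 3.44 − 3.1524 = 0.2876. [A⁻]/[HA] = 10^(0.2876) = 1.94

[A⁻]/[HA] = 1.94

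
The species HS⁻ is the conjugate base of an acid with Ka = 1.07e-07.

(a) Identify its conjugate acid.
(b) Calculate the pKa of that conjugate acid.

(a) The conjugate acid is formed by adding one H⁺ to HS⁻, giving H₂S. (b) pKa = -log(Ka) = -log(1.07e-07) = 6.97.

Conjugate acid: H₂S; pK_a = 6.97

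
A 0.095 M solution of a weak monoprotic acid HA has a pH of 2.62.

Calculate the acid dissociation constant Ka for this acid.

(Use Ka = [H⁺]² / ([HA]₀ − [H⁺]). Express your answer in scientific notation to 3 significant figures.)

[H⁺] = 10^(−pH) = 10^(−2.62) = 2.399e-03 M. For HA ⇌ H⁺ + A⁻, Ka = [H⁺][A⁻]/[HA] = [H⁺]² / ([HA]₀ − [H⁺]) = (2.399e-03)² / (0.095 − 2.399e-03) = 6.21e-05.

K_a = 6.21e-05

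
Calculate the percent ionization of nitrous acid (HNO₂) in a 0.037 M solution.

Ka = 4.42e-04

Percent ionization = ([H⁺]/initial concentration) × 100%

Using Ka equilibrium: x² + Ka×x - Ka×C = 0. Solving: [H⁺] = 3.8290e-03. Percent = (3.8290e-03/0.037) × 100

Percent ionization = 10.3%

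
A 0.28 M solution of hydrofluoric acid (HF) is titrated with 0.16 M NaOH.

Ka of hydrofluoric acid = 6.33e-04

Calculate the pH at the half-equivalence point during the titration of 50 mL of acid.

At half-equivalence [HA] = [A⁻], so Henderson-Hasselbalch gives pH = pKa = -log(6.33e-04) = 3.20.

pH = pKa = 3.20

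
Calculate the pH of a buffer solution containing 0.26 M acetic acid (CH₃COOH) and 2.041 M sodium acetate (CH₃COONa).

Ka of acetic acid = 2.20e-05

pKa = -log(2.20e-05) = 4.66. pH = pKa + log([A⁻]/[HA]) = 4.66 + log(2.041/0.26)

pH = 5.55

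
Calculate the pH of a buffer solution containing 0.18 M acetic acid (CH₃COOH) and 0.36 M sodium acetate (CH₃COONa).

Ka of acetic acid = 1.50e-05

pKa = -log(1.50e-05) = 4.82. pH = pKa + log([A⁻]/[HA]) = 4.82 + log(0.36/0.18)

pH = 5.12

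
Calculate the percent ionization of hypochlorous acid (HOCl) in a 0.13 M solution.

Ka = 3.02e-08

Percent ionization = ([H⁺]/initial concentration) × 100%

Using Ka equilibrium: x² + Ka×x - Ka×C = 0. Solving: [H⁺] = 6.2643e-05. Percent = (6.2643e-05/0.13) × 100

Percent ionization = 0.0482%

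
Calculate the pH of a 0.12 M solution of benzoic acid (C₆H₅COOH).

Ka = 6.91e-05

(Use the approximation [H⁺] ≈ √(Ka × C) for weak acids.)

[H⁺] = √(Ka × C) = √(6.91e-05 × 0.12) = 2.8796e-03. pH = -log(2.8796e-03)

pH = 2.54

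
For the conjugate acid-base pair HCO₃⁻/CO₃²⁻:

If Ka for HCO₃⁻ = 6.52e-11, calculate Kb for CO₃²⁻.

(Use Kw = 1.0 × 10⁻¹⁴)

For a conjugate pair Ka × Kb = Kw, so Kb = Kw/Ka = 1.0 × 10⁻¹⁴ / 6.52e-11 = 1.53e-04.

K_b = 1.53e-04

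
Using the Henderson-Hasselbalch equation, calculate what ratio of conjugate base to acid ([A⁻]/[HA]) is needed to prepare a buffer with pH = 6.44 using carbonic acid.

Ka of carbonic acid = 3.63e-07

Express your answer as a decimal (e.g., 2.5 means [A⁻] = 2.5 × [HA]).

pKa = -log(3.63e-07) = 6.4401. pH = pKa + log([A⁻]/[HA]), so log([A⁻]/[HA]) = pH − pKa = 6.44 − 6.4401 = -0.0001. [A⁻]/[HA] = 10^(-0.0001) = 1.00

[A⁻]/[HA] = 1.00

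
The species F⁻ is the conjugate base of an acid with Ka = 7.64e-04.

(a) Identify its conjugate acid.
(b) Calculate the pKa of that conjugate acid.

(a) The conjugate acid is formed by adding one H⁺ to F⁻, giving HF. (b) pKa = -log(Ka) = -log(7.64e-04) = 3.12.

Conjugate acid: HF; pK_a = 3.12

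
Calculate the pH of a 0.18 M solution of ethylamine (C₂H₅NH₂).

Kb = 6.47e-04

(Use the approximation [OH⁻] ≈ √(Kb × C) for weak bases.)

[OH⁻] = √(Kb × C) = √(6.47e-04 × 0.18) = 1.0792e-02. pOH = 1.97, pH = 14 - pOH

pH = 12.03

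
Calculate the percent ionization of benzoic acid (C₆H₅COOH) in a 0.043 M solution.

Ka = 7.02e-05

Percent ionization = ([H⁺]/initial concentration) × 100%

Using Ka equilibrium: x² + Ka×x - Ka×C = 0. Solving: [H⁺] = 1.7027e-03. Percent = (1.7027e-03/0.043) × 100

Percent ionization = 3.96%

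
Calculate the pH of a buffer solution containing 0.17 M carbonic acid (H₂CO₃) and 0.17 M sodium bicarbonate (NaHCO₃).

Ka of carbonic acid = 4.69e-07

pKa = -log(4.69e-07) = 6.33. pH = pKa + log([A⁻]/[HA]) = 6.33 + log(0.17/0.17)

pH = 6.33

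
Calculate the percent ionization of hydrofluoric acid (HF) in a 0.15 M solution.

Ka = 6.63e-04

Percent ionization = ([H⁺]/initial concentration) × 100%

Using Ka equilibrium: x² + Ka×x - Ka×C = 0. Solving: [H⁺] = 9.6465e-03. Percent = (9.6465e-03/0.15) × 100

Percent ionization = 6.43%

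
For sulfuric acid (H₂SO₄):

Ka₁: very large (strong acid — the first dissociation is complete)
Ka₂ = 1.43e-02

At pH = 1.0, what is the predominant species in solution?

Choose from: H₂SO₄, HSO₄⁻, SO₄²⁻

The first dissociation is complete, so H₂SO₄ itself is never the predominant species in water; pKa₂ = -log(1.43e-02) = 1.84. For a polyprotic acid the predominant species crosses at each pKa: below pKa_n the protonated form dominates, above it the deprotonated form does. At pH = 1.0, the predominant species is HSO₄⁻.

HSO₄⁻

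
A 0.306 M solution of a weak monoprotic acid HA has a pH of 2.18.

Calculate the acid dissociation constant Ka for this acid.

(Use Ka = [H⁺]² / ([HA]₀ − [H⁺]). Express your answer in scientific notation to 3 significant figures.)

[H⁺] = 10^(−pH) = 10^(−2.18) = 6.607e-03 M. For HA ⇌ H⁺ + A⁻, Ka = [H⁺][A⁻]/[HA] = [H⁺]² / ([HA]₀ − [H⁺]) = (6.607e-03)² / (0.306 − 6.607e-03) = 1.46e-04.

K_a = 1.46e-04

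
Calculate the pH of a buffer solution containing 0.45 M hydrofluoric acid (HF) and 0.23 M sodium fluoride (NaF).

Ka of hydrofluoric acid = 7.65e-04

pKa = -log(7.65e-04) = 3.12. pH = pKa + log([A⁻]/[HA]) = 3.12 + log(0.23/0.45)

pH = 2.82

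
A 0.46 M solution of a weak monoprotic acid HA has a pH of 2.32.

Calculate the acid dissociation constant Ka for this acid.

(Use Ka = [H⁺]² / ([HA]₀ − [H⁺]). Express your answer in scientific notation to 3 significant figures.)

[H⁺] = 10^(−pH) = 10^(−2.32) = 4.786e-03 M. For HA ⇌ H⁺ + A⁻, Ka = [H⁺][A⁻]/[HA] = [H⁺]² / ([HA]₀ − [H⁺]) = (4.786e-03)² / (0.46 − 4.786e-03) = 5.03e-05.

K_a = 5.03e-05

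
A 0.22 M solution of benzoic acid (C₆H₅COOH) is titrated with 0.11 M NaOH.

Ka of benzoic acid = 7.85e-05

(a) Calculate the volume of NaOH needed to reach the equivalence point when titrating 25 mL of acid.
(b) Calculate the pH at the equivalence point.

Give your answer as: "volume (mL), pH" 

moles acid = 0.22 × 25/1000 = 0.0055 mol; V_base = moles/0.11 × 1000 = 50.0 mL. At equivalence only the conjugate base is present: [A⁻] = 0.0055/0.075 = 7.3333e-02 M. Kb = Kw/Ka = 1.27e-10; [OH⁻] = √(Kb × [A⁻]) = 3.0564e-06; pOH = 5.51; pH = 14 - pOH = 8.49.

V = 50.0 mL, pH = 8.49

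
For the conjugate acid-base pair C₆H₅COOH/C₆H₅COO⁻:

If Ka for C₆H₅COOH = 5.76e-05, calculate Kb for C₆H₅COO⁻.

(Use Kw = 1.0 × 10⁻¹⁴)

For a conjugate pair Ka × Kb = Kw, so Kb = Kw/Ka = 1.0 × 10⁻¹⁴ / 5.76e-05 = 1.74e-10.

K_b = 1.74e-10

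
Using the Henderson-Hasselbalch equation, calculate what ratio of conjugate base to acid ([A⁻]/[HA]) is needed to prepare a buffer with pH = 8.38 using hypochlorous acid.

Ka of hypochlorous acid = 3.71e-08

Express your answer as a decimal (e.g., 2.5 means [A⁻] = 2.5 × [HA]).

pKa = -log(3.71e-08) = 7.4306. pH = pKa + log([A⁻]/[HA]), so log([A⁻]/[HA]) = pH − pKa = 8.38 − 7.4306 = 0.9494. [A⁻]/[HA] = 10^(0.9494) = 8.90

[A⁻]/[HA] = 8.90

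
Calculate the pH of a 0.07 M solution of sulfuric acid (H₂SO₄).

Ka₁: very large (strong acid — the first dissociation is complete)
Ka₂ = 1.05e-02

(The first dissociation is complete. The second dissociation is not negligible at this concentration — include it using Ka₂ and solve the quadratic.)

First dissociation is complete: [H⁺]₀ = [HSO₄⁻]₀ = C = 0.07 M. Second dissociation HSO₄⁻ ⇌ H⁺ + SO₄²⁻: let x = [SO₄²⁻]. Ka₂ = (C + x)·x / (C − x) = 1.05e-02 → x² + (C + Ka₂)·x − Ka₂·C = 0 → x² + 0.08050·x − 7.350e-04 = 0. x = (−0.08050 + √(0.08050² + 4 × 7.350e-04)) / 2 = 8.2790e-03 M. [H⁺] = C + x = 0.07 + 8.2790e-03 = 7.8279e-02 M. pH = -log(7.8279e-02) = 1.11.

pH = 1.11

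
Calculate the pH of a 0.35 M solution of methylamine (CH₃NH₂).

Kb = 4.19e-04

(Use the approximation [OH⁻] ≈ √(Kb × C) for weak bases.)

[OH⁻] = √(Kb × C) = √(4.19e-04 × 0.35) = 1.2110e-02. pOH = 1.92, pH = 14 - pOH

pH = 12.08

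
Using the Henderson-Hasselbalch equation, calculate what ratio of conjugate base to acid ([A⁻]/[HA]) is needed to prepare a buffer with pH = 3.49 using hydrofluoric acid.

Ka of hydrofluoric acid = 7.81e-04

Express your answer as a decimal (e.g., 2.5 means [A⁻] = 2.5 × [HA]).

pKa = -log(7.81e-04) = 3.1073. pH = pKa + log([A⁻]/[HA]), so log([A⁻]/[HA]) = pH − pKa = 3.49 − 3.1073 = 0.3827. [A⁻]/[HA] = 10^(0.3827) = 2.41

[A⁻]/[HA] = 2.41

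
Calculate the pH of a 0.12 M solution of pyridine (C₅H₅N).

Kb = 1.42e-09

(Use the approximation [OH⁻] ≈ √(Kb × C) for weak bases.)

[OH⁻] = √(Kb × C) = √(1.42e-09 × 0.12) = 1.3054e-05. pOH = 4.88, pH = 14 - pOH

pH = 9.12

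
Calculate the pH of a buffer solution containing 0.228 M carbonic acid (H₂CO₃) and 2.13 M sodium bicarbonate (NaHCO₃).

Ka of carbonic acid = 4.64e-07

pKa = -log(4.64e-07) = 6.33. pH = pKa + log([A⁻]/[HA]) = 6.33 + log(2.13/0.228)

pH = 7.30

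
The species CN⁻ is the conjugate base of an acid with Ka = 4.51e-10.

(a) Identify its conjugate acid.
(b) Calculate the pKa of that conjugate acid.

(a) The conjugate acid is formed by adding one H⁺ to CN⁻, giving HCN. (b) pKa = -log(Ka) = -log(4.51e-10) = 9.35.

Conjugate acid: HCN; pK_a = 9.35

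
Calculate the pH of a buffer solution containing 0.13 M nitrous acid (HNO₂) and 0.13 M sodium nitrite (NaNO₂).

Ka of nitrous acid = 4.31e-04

pKa = -log(4.31e-04) = 3.37. pH = pKa + log([A⁻]/[HA]) = 3.37 + log(0.13/0.13)

pH = 3.37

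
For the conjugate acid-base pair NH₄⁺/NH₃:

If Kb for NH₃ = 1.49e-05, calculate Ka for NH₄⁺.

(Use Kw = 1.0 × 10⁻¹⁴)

For a conjugate pair Ka × Kb = Kw, so Ka = Kw/Kb = 1.0 × 10⁻¹⁴ / 1.49e-05 = 6.71e-10.

K_a = 6.71e-10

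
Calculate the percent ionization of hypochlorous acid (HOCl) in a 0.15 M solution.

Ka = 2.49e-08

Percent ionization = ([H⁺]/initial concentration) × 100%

Using Ka equilibrium: x² + Ka×x - Ka×C = 0. Solving: [H⁺] = 6.1102e-05. Percent = (6.1102e-05/0.15) × 100

Percent ionization = 0.0407%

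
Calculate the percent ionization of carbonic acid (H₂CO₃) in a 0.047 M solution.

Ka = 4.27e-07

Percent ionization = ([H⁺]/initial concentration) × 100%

Using Ka equilibrium: x² + Ka×x - Ka×C = 0. Solving: [H⁺] = 1.4145e-04. Percent = (1.4145e-04/0.047) × 100

Percent ionization = 0.301%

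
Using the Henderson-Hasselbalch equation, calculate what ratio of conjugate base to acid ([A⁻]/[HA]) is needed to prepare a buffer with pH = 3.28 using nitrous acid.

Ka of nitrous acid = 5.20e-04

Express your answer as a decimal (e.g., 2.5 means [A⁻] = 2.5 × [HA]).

pKa = -log(5.20e-04) = 3.2840. pH = pKa + log([A⁻]/[HA]), so log([A⁻]/[HA]) = pH − pKa = 3.28 − 3.2840 = -0.0040. [A⁻]/[HA] = 10^(-0.0040) = 0.991

[A⁻]/[HA] = 0.991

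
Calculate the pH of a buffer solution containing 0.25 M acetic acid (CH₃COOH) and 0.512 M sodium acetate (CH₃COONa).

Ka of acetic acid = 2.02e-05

pKa = -log(2.02e-05) = 4.69. pH = pKa + log([A⁻]/[HA]) = 4.69 + log(0.512/0.25)

pH = 5.01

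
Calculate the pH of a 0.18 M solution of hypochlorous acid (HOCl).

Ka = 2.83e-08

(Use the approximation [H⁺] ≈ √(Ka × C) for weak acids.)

[H⁺] = √(Ka × C) = √(2.83e-08 × 0.18) = 7.1372e-05. pH = -log(7.1372e-05)

pH = 4.15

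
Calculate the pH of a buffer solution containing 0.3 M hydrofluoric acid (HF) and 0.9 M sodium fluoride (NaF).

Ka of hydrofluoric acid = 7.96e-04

pKa = -log(7.96e-04) = 3.10. pH = pKa + log([A⁻]/[HA]) = 3.10 + log(0.9/0.3)

pH = 3.58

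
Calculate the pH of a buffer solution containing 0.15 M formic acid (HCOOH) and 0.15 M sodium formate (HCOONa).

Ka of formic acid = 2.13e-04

pKa = -log(2.13e-04) = 3.67. pH = pKa + log([A⁻]/[HA]) = 3.67 + log(0.15/0.15)

pH = 3.67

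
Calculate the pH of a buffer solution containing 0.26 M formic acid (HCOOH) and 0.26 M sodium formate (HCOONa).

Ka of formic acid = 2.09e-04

pKa = -log(2.09e-04) = 3.68. pH = pKa + log([A⁻]/[HA]) = 3.68 + log(0.26/0.26)

pH = 3.68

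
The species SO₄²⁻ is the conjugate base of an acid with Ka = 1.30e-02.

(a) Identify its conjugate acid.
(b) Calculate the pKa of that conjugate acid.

(a) The conjugate acid is formed by adding one H⁺ to SO₄²⁻, giving HSO₄⁻. (b) pKa = -log(Ka) = -log(1.30e-02) = 1.89.

Conjugate acid: HSO₄⁻; pK_a = 1.89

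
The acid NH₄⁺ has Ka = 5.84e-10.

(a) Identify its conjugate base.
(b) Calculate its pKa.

(a) The conjugate base is formed by removing one H⁺ from NH₄⁺, giving NH₃. (b) pKa = -log(Ka) = -log(5.84e-10) = 9.23.

Conjugate base: NH₃; pK_a = 9.23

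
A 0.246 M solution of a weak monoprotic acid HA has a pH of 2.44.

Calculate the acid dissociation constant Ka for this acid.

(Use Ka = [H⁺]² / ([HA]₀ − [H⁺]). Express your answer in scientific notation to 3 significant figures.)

[H⁺] = 10^(−pH) = 10^(−2.44) = 3.631e-03 M. For HA ⇌ H⁺ + A⁻, Ka = [H⁺][A⁻]/[HA] = [H⁺]² / ([HA]₀ − [H⁺]) = (3.631e-03)² / (0.246 − 3.631e-03) = 5.44e-05.

K_a = 5.44e-05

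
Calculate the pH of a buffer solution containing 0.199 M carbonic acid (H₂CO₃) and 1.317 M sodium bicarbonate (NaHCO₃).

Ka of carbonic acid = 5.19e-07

pKa = -log(5.19e-07) = 6.28. pH = pKa + log([A⁻]/[HA]) = 6.28 + log(1.317/0.199)

pH = 7.11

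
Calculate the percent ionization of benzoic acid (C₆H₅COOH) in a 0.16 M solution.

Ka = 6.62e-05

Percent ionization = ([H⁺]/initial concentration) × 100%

Using Ka equilibrium: x² + Ka×x - Ka×C = 0. Solving: [H⁺] = 3.2216e-03. Percent = (3.2216e-03/0.16) × 100

Percent ionization = 2.01%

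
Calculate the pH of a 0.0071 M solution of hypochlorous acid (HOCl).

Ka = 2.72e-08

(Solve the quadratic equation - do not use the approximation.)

x² + Ka×x - Ka×C = 0. Using quadratic formula: [H⁺] = 1.3883e-05

pH = 4.86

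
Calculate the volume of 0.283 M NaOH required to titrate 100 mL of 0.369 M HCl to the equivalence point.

At equivalence: moles acid = moles base. moles HCl = 0.369 × 100/1000 = 0.0369 mol. V_base = moles / 0.283 × 1000 = 130.4 mL.

V_{base} = 130.4 mL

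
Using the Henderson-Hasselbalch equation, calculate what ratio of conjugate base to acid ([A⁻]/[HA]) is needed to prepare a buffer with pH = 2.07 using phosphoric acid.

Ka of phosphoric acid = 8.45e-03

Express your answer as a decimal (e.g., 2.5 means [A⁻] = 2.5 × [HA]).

pKa = -log(8.45e-03) = 2.0731. pH = pKa + log([A⁻]/[HA]), so log([A⁻]/[HA]) = pH − pKa = 2.07 − 2.0731 = -0.0031. [A⁻]/[HA] = 10^(-0.0031) = 0.993

[A⁻]/[HA] = 0.993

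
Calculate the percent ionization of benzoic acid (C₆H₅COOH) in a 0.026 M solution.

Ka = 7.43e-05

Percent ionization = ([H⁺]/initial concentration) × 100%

Using Ka equilibrium: x² + Ka×x - Ka×C = 0. Solving: [H⁺] = 1.3532e-03. Percent = (1.3532e-03/0.026) × 100

Percent ionization = 5.2%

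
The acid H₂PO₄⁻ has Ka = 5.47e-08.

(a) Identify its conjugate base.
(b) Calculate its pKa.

(a) The conjugate base is formed by removing one H⁺ from H₂PO₄⁻, giving HPO₄²⁻. (b) pKa = -log(Ka) = -log(5.47e-08) = 7.26.

Conjugate base: HPO₄²⁻; pK_a = 7.26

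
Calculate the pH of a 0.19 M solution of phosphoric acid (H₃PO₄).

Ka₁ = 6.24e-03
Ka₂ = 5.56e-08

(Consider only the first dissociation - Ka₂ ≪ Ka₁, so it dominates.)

First dissociation dominates. From Ka₁ = [H⁺][HA⁻]/[H₂A], x² + Ka₁·x − Ka₁·C = 0 with C = 0.19 M and Ka₁ = 6.24e-03. Solving: [H⁺] = (−Ka₁ + √(Ka₁² + 4·Ka₁·C)) / 2 = 3.1454e-02 M. pH = -log(3.1454e-02) = 1.50.

pH = 1.50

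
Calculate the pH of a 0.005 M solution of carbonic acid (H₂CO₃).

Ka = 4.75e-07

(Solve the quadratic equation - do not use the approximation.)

x² + Ka×x - Ka×C = 0. Using quadratic formula: [H⁺] = 4.8497e-05

pH = 4.31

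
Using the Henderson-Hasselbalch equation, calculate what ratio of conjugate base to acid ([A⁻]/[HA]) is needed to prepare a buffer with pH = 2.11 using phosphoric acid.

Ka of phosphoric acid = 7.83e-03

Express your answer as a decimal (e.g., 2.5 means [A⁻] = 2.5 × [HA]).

pKa = -log(7.83e-03) = 2.1062. pH = pKa + log([A⁻]/[HA]), so log([A⁻]/[HA]) = pH − pKa = 2.11 − 2.1062 = 0.0038. [A⁻]/[HA] = 10^(0.0038) = 1.01

[A⁻]/[HA] = 1.01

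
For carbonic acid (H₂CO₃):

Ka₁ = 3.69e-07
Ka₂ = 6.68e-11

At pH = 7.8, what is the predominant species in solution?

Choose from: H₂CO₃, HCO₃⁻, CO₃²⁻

pKa₁ = 6.43, pKa₂ = 10.18. For a polyprotic acid the predominant species crosses at each pKa: below pKa_n the protonated form dominates, above it the deprotonated form does. At pH = 7.8, the predominant species is HCO₃⁻.

HCO₃⁻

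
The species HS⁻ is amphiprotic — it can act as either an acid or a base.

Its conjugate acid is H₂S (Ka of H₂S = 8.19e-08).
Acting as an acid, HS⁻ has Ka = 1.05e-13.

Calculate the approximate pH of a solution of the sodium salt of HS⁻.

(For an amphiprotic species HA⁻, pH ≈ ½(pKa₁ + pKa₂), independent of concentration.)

pKa₁ = -log(8.19e-08) = 7.09; pKa₂ = -log(1.05e-13) = 12.98. For an amphiprotic species, pH ≈ ½(pKa₁ + pKa₂) = ½(7.09 + 12.98) = 10.03.

pH = 10.03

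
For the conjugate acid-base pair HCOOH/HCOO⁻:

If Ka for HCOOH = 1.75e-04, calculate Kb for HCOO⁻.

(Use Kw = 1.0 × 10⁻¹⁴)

For a conjugate pair Ka × Kb = Kw, so Kb = Kw/Ka = 1.0 × 10⁻¹⁴ / 1.75e-04 = 5.71e-11.

K_b = 5.71e-11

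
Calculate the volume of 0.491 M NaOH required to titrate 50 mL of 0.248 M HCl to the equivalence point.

At equivalence: moles acid = moles base. moles HCl = 0.248 × 50/1000 = 0.0124 mol. V_base = moles / 0.491 × 1000 = 25.3 mL.

V_{base} = 25.3 mL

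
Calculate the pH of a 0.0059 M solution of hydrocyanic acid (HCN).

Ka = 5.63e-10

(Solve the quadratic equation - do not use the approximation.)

x² + Ka×x - Ka×C = 0. Using quadratic formula: [H⁺] = 1.8223e-06

pH = 5.74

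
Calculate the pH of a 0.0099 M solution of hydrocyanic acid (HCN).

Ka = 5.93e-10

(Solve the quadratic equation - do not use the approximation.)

x² + Ka×x - Ka×C = 0. Using quadratic formula: [H⁺] = 2.4227e-06

pH = 5.62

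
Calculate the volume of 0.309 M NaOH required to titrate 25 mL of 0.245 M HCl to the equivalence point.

At equivalence: moles acid = moles base. moles HCl = 0.245 × 25/1000 = 0.006125 mol. V_base = moles / 0.309 × 1000 = 19.8 mL.

V_{base} = 19.8 mL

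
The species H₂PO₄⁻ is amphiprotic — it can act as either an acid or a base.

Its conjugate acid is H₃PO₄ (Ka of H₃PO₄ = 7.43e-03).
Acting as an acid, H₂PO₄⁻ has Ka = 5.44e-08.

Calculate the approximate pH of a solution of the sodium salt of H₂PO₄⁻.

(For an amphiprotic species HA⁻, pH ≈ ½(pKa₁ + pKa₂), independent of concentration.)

pKa₁ = -log(7.43e-03) = 2.13; pKa₂ = -log(5.44e-08) = 7.26. For an amphiprotic species, pH ≈ ½(pKa₁ + pKa₂) = ½(2.13 + 7.26) = 4.70.

pH = 4.70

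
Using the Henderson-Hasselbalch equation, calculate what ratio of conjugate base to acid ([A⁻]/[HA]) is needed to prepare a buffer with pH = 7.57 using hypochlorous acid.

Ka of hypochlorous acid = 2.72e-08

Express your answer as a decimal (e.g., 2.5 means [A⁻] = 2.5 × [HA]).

pKa = -log(2.72e-08) = 7.5654. pH = pKa + log([A⁻]/[HA]), so log([A⁻]/[HA]) = pH − pKa = 7.57 − 7.5654 = 0.0046. [A⁻]/[HA] = 10^(0.0046) = 1.01

[A⁻]/[HA] = 1.01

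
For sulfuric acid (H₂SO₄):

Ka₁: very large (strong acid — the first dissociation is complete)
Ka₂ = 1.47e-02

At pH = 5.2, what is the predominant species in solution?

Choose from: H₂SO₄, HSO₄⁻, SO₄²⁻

The first dissociation is complete, so H₂SO₄ itself is never the predominant species in water; pKa₂ = -log(1.47e-02) = 1.83. For a polyprotic acid the predominant species crosses at each pKa: below pKa_n the protonated form dominates, above it the deprotonated form does. At pH = 5.2, the predominant species is SO₄²⁻.

SO₄²⁻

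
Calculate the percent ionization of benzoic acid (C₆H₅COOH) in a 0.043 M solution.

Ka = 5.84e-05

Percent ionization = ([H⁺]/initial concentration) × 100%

Using Ka equilibrium: x² + Ka×x - Ka×C = 0. Solving: [H⁺] = 1.5557e-03. Percent = (1.5557e-03/0.043) × 100

Percent ionization = 3.62%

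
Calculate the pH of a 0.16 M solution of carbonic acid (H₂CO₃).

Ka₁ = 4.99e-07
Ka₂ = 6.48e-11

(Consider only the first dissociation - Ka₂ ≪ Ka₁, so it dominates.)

First dissociation dominates. From Ka₁ = [H⁺][HA⁻]/[H₂A], x² + Ka₁·x − Ka₁·C = 0 with C = 0.16 M and Ka₁ = 4.99e-07. Solving: [H⁺] = (−Ka₁ + √(Ka₁² + 4·Ka₁·C)) / 2 = 2.8231e-04 M. pH = -log(2.8231e-04) = 3.55.

pH = 3.55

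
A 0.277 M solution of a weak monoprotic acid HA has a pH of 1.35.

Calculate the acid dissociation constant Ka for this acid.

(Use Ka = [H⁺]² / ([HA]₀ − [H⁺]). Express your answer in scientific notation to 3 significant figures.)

[H⁺] = 10^(−pH) = 10^(−1.35) = 4.467e-02 M. For HA ⇌ H⁺ + A⁻, Ka = [H⁺][A⁻]/[HA] = [H⁺]² / ([HA]₀ − [H⁺]) = (4.467e-02)² / (0.277 − 4.467e-02) = 8.59e-03.

K_a = 8.59e-03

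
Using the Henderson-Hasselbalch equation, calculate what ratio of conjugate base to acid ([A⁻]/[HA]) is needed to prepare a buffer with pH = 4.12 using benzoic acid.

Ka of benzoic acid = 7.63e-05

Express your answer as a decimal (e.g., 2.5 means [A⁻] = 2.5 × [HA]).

pKa = -log(7.63e-05) = 4.1175. pH = pKa + log([A⁻]/[HA]), so log([A⁻]/[HA]) = pH − pKa = 4.12 − 4.1175 = 0.0025. [A⁻]/[HA] = 10^(0.0025) = 1.01

[A⁻]/[HA] = 1.01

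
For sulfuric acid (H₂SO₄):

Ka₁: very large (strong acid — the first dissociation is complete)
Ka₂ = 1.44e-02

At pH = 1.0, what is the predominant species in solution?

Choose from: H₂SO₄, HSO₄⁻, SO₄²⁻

The first dissociation is complete, so H₂SO₄ itself is never the predominant species in water; pKa₂ = -log(1.44e-02) = 1.84. For a polyprotic acid the predominant species crosses at each pKa: below pKa_n the protonated form dominates, above it the deprotonated form does. At pH = 1.0, the predominant species is HSO₄⁻.

HSO₄⁻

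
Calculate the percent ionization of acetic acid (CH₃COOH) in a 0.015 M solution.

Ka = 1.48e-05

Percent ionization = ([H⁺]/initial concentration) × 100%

Using Ka equilibrium: x² + Ka×x - Ka×C = 0. Solving: [H⁺] = 4.6383e-04. Percent = (4.6383e-04/0.015) × 100

Percent ionization = 3.09%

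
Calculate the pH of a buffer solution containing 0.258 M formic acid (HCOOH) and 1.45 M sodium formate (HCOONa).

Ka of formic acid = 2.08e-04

pKa = -log(2.08e-04) = 3.68. pH = pKa + log([A⁻]/[HA]) = 3.68 + log(1.45/0.258)

pH = 4.43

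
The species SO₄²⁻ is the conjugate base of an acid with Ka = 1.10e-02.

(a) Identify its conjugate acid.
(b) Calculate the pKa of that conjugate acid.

(a) The conjugate acid is formed by adding one H⁺ to SO₄²⁻, giving HSO₄⁻. (b) pKa = -log(Ka) = -log(1.10e-02) = 1.96.

Conjugate acid: HSO₄⁻; pK_a = 1.96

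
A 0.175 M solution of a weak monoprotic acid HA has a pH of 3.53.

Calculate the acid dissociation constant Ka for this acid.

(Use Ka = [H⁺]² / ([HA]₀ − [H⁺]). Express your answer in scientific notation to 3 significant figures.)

[H⁺] = 10^(−pH) = 10^(−3.53) = 2.951e-04 M. For HA ⇌ H⁺ + A⁻, Ka = [H⁺][A⁻]/[HA] = [H⁺]² / ([HA]₀ − [H⁺]) = (2.951e-04)² / (0.175 − 2.951e-04) = 4.99e-07.

K_a = 4.99e-07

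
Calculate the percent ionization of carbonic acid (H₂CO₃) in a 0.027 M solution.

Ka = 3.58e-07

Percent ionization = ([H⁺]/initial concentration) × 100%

Using Ka equilibrium: x² + Ka×x - Ka×C = 0. Solving: [H⁺] = 9.8137e-05. Percent = (9.8137e-05/0.027) × 100

Percent ionization = 0.363%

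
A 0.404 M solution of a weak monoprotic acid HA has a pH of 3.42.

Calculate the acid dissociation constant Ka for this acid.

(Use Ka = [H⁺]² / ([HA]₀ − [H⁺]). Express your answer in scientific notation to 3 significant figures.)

[H⁺] = 10^(−pH) = 10^(−3.42) = 3.802e-04 M. For HA ⇌ H⁺ + A⁻, Ka = [H⁺][A⁻]/[HA] = [H⁺]² / ([HA]₀ − [H⁺]) = (3.802e-04)² / (0.404 − 3.802e-04) = 3.58e-07.

K_a = 3.58e-07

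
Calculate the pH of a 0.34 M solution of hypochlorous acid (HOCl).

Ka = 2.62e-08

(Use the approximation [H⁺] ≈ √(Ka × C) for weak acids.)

[H⁺] = √(Ka × C) = √(2.62e-08 × 0.34) = 9.4382e-05. pH = -log(9.4382e-05)

pH = 4.03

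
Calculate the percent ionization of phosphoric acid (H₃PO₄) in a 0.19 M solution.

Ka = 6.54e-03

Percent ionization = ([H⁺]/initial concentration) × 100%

Using Ka equilibrium: x² + Ka×x - Ka×C = 0. Solving: [H⁺] = 3.2132e-02. Percent = (3.2132e-02/0.19) × 100

Percent ionization = 16.9%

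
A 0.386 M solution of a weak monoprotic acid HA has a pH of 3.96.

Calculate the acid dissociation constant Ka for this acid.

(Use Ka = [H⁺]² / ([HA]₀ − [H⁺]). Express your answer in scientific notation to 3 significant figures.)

[H⁺] = 10^(−pH) = 10^(−3.96) = 1.096e-04 M. For HA ⇌ H⁺ + A⁻, Ka = [H⁺][A⁻]/[HA] = [H⁺]² / ([HA]₀ − [H⁺]) = (1.096e-04)² / (0.386 − 1.096e-04) = 3.12e-08.

K_a = 3.12e-08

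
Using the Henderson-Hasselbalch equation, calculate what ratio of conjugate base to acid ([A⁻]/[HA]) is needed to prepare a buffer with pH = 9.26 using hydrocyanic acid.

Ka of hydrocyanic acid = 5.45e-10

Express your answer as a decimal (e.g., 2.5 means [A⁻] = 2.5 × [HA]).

pKa = -log(5.45e-10) = 9.2636. pH = pKa + log([A⁻]/[HA]), so log([A⁻]/[HA]) = pH − pKa = 9.26 − 9.2636 = -0.0036. [A⁻]/[HA] = 10^(-0.0036) = 0.992

[A⁻]/[HA] = 0.992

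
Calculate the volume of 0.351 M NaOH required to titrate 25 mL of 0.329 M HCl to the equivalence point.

At equivalence: moles acid = moles base. moles HCl = 0.329 × 25/1000 = 0.008225 mol. V_base = moles / 0.351 × 1000 = 23.4 mL.

V_{base} = 23.4 mL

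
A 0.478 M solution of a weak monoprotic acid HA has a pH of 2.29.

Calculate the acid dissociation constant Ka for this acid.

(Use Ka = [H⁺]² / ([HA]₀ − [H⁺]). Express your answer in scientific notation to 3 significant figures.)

[H⁺] = 10^(−pH) = 10^(−2.29) = 5.129e-03 M. For HA ⇌ H⁺ + A⁻, Ka = [H⁺][A⁻]/[HA] = [H⁺]² / ([HA]₀ − [H⁺]) = (5.129e-03)² / (0.478 − 5.129e-03) = 5.56e-05.

K_a = 5.56e-05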